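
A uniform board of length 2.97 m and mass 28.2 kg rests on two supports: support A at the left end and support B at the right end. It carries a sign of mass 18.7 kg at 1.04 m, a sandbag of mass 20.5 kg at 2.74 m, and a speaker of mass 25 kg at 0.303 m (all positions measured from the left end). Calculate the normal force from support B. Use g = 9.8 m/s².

Taking torques about support A:
Beam weight: 28.2 × 9.8 = 276.4 N down at 1.485 m → arm 1.485 m, τ = 276.4 × 1.485 = 410.5 N·m clockwise.
Sign: 18.7 × 9.8 = 183.3 N down at 1.04 m → arm 1.04 m, τ = 183.3 × 1.04 = 190.6 N·m clockwise.
Sandbag: 20.5 × 9.8 = 200.9 N down at 2.74 m → arm 2.74 m, τ = 200.9 × 2.74 = 550.5 N·m clockwise.
Speaker: 25 × 9.8 = 245 N down at 0.303 m → arm 0.303 m, τ = 245 × 0.303 = 74.23 N·m clockwise.
Net load moment about support A = 1226 N·m clockwise.
Reaction R at support B is upward at 2.97 m, arm 2.97 m → moment R × 2.97 counterclockwise.
For rotational equilibrium, R × 2.97 = 1226, so R = 413 N.

R_B ≈ 413 N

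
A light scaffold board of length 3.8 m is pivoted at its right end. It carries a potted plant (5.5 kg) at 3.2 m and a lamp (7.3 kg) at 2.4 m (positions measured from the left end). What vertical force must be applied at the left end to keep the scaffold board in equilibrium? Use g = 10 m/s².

About the right end:
Potted plant: 5.5 × 10 = 55 N down at 3.2 m → arm 0.6 m, τ = 55 × 0.6 = 33 N·m counterclockwise.
Lamp: 7.3 × 10 = 73 N down at 2.4 m → arm 1.4 m, τ = 73 × 1.4 = 102.2 N·m counterclockwise.
Net moment of the loads = 135.2 N·m counterclockwise.
The upward force F acts at the left end, arm 3.8 m, giving F × 3.8 clockwise.
Setting net torque to zero: F × 3.8 = 135.2 → F = 135.2 / 3.8 = 35.6 N.

F ≈ 35.6 N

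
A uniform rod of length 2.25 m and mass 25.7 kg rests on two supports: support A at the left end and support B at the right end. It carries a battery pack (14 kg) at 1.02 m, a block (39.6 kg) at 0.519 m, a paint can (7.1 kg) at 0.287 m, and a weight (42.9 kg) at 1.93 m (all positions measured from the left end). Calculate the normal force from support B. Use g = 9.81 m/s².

R_B ≈ 648 N

Taking torques about support A:
Beam weight: 25.7 × 9.81 = 252.1 N down at 1.125 m → arm 1.125 m, τ = 252.1 × 1.125 = 283.6 N·m clockwise.
Battery pack: 14 × 9.81 = 137.3 N down at 1.02 m → arm 1.02 m, τ = 137.3 × 1.02 = 140 N·m clockwise.
Block: 39.6 × 9.81 = 388.5 N down at 0.519 m → arm 0.519 m, τ = 388.5 × 0.519 = 201.6 N·m clockwise.
Paint can: 7.1 × 9.81 = 69.65 N down at 0.287 m → arm 0.287 m, τ = 69.65 × 0.287 = 19.99 N·m clockwise.
Weight: 42.9 × 9.81 = 420.8 N down at 1.93 m → arm 1.93 m, τ = 420.8 × 1.93 = 812.1 N·m clockwise.
Net load moment about support A = 1457 N·m clockwise.
Reaction R at support B is upward at 2.25 m, arm 2.25 m → moment R × 2.25 counterclockwise.
Στ = 0 ⇒ R × 2.25 = 1457 ⇒ R = 648 N.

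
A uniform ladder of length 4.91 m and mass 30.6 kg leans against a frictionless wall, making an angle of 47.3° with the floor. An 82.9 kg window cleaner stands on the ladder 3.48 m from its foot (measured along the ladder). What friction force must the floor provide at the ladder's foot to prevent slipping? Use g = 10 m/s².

Sum moments about the foot of the ladder (the floor normal and friction both act there and drop out).
Ladder weight 30.6×10 = 306 N acts at 2.455 m along the ladder; its horizontal arm is 2.455·cos47.3° = 1.665 m → τ = 509.5 N·m clockwise.
Window cleaner: 82.9×10 = 829 N at 3.48 m → arm 2.36 m → τ = 1956 N·m clockwise.
Wall normal N acts horizontally at the top; its moment arm is the height L sinθ = 4.91·sin47.3° = 3.608 m, counterclockwise.
Στ = 0 ⇒ N × 3.608 = 2466 ⇒ N = 683 N.
ΣFx = 0: friction at the foot balances the wall's push, so f = N_wall = 683 N.

f ≈ 683 N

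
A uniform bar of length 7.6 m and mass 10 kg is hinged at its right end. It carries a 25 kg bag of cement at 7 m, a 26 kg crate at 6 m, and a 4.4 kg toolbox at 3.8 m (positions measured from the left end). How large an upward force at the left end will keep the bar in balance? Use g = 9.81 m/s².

Take moments about the right end.
Beam weight: 10 × 9.81 = 98.1 N down at 3.8 m → arm 3.8 m, τ = 98.1 × 3.8 = 372.8 N·m counterclockwise.
Bag of cement: 25 × 9.81 = 245.2 N down at 7 m → arm 0.6 m, τ = 245.2 × 0.6 = 147.1 N·m counterclockwise.
Crate: 26 × 9.81 = 255.1 N down at 6 m → arm 1.6 m, τ = 255.1 × 1.6 = 408.2 N·m counterclockwise.
Toolbox: 4.4 × 9.81 = 43.16 N down at 3.8 m → arm 3.8 m, τ = 43.16 × 3.8 = 164 N·m counterclockwise.
Net moment of the loads = 1092 N·m counterclockwise.
The upward force F acts at the left end, arm 7.6 m, giving F × 7.6 clockwise.
Setting net torque to zero: F × 7.6 = 1092 → F = 1092 / 7.6 = 144 N.

F ≈ 144 N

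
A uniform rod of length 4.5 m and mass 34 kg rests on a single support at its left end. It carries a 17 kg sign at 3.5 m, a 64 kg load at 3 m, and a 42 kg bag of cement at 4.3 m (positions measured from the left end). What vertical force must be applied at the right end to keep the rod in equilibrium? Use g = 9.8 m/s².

Taking torques about the left end:
Beam weight: 34 × 9.8 = 333.2 N down at 2.25 m → arm 2.25 m, τ = 333.2 × 2.25 = 749.7 N·m clockwise.
Sign: 17 × 9.8 = 166.6 N down at 3.5 m → arm 3.5 m, τ = 166.6 × 3.5 = 583.1 N·m clockwise.
Load: 64 × 9.8 = 627.2 N down at 3 m → arm 3 m, τ = 627.2 × 3 = 1882 N·m clockwise.
Bag of cement: 42 × 9.8 = 411.6 N down at 4.3 m → arm 4.3 m, τ = 411.6 × 4.3 = 1770 N·m clockwise.
Net moment of the loads = 4985 N·m clockwise.
The upward force F acts at the right end, arm 4.5 m, giving F × 4.5 counterclockwise.
Στ = 0 ⇒ F × 4.5 = 4985 ⇒ F = 4985 / 4.5 = 1110 N.

F ≈ 1110 N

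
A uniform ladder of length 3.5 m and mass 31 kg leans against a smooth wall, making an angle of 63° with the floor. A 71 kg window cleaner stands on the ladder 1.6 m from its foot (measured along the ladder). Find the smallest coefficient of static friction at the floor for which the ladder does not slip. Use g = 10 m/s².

Taking torques about the foot of the ladder:
Ladder weight 31×10 = 310 N acts at 1.75 m along the ladder; its horizontal arm is 1.75·cos63° = 0.7945 m → τ = 246.3 N·m clockwise.
Window cleaner: 71×10 = 710 N at 1.6 m → arm 0.7264 m → τ = 515.7 N·m clockwise.
Wall normal N acts horizontally at the top; its moment arm is the height L sinθ = 3.5·sin63° = 3.119 m, counterclockwise.
Balancing moments: N × 3.119 = 762, giving N = 244.3 N.
ΣFx = 0 ⇒ f = N_wall = 244.3 N. ΣFy = 0 ⇒ N_floor = 1020 N.
μ_min = f / N_floor = 244.3 / 1020 = 0.24.

μ_min ≈ 0.24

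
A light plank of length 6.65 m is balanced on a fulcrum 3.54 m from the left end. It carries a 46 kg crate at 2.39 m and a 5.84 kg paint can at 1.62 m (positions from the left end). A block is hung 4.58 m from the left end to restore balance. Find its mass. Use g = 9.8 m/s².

Taking torques about the fulcrum (at 3.54 m from the left end):
Crate: 46 × 9.8 = 450.8 N down at 2.39 m → arm 1.15 m, τ = 450.8 × 1.15 = 518.4 N·m counterclockwise.
Paint can: 5.84 × 9.8 = 57.23 N down at 1.62 m → arm 1.92 m, τ = 57.23 × 1.92 = 109.9 N·m counterclockwise.
Net moment of known loads = 628.3 N·m counterclockwise.
An unknown mass m at 4.58 m has arm 1.04 m; its moment is m·g·1.04 clockwise.
Balancing moments: m × 9.8 × 1.04 = 628.3, giving m = 628.3 / (9.8 × 1.04) = 61.6 kg.

m ≈ 61.6 kg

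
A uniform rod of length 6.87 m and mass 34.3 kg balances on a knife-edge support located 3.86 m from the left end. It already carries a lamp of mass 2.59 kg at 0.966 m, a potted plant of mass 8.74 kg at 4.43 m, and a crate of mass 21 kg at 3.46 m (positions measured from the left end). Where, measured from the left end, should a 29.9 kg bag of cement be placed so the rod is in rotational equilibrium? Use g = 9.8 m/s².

Choose the knife-edge support (at 3.86 m from the left end) as the axis so the support reaction has zero arm there.
Beam weight: 34.3 × 9.8 = 336.1 N down at 3.435 m → arm 0.425 m, τ = 336.1 × 0.425 = 142.8 N·m counterclockwise.
Lamp: 2.59 × 9.8 = 25.38 N down at 0.966 m → arm 2.894 m, τ = 25.38 × 2.894 = 73.45 N·m counterclockwise.
Potted plant: 8.74 × 9.8 = 85.65 N down at 4.43 m → arm 0.57 m, τ = 85.65 × 0.57 = 48.82 N·m clockwise.
Crate: 21 × 9.8 = 205.8 N down at 3.46 m → arm 0.4 m, τ = 205.8 × 0.4 = 82.32 N·m counterclockwise.
Net moment of existing loads = 249.8 N·m counterclockwise.
The bag of cement weighs 29.9 × 9.8 = 293 N and must supply an equal clockwise moment, so its lever arm about the knife-edge support is 249.8 / 293 = 0.853 m.
That puts it at 3.86 + 0.853 = 4.71 m from the left end.

x ≈ 4.71 m from the left end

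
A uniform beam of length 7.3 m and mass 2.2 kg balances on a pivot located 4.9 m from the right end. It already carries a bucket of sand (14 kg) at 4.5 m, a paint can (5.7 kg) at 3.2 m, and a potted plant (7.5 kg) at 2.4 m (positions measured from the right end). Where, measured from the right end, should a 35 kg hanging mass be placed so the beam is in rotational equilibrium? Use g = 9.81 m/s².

x ≈ 5.95 m from the right end

Taking torques about the pivot (at 4.9 m from the right end):
Beam weight: 2.2 × 9.81 = 21.58 N down at 3.65 m → arm 1.25 m, τ = 21.58 × 1.25 = 26.97 N·m clockwise.
Bucket of sand: 14 × 9.81 = 137.3 N down at 4.5 m → arm 0.4 m, τ = 137.3 × 0.4 = 54.92 N·m clockwise.
Paint can: 5.7 × 9.81 = 55.92 N down at 3.2 m → arm 1.7 m, τ = 55.92 × 1.7 = 95.06 N·m clockwise.
Potted plant: 7.5 × 9.81 = 73.58 N down at 2.4 m → arm 2.5 m, τ = 73.58 × 2.5 = 183.9 N·m clockwise.
Net moment of existing loads = 360.9 N·m clockwise.
The hanging mass weighs 35 × 9.81 = 343.4 N and must supply an equal counterclockwise moment, so its lever arm about the pivot is 360.9 / 343.4 = 1.05 m.
That puts it at 4.9 + 1.05 = 5.95 m from the right end.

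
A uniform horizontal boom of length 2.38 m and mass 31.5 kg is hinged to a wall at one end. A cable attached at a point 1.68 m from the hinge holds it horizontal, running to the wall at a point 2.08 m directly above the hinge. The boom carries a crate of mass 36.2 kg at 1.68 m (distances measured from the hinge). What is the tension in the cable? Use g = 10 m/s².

Sum moments about the hinge (the unknown hinge reaction has zero arm there).
Beam weight: 31.5 × 10 = 315 N down at 1.19 m → arm 1.19 m, τ = 315 × 1.19 = 374.8 N·m clockwise.
Crate: 36.2 × 10 = 362 N down at 1.68 m → arm 1.68 m, τ = 362 × 1.68 = 608.2 N·m clockwise.
Total clockwise load moment = 983 N·m.
The cable tension T acts at 1.68 m; only its component perpendicular to the boom, T sinθ, produces torque. sinθ = h/√(h²+d²) = 2.08/√(2.08²+1.68²) = 0.7779.
For rotational equilibrium, T × 1.68 × 0.7779 = 983, so T = 983 / 1.307 = 752 N.

T ≈ 752 N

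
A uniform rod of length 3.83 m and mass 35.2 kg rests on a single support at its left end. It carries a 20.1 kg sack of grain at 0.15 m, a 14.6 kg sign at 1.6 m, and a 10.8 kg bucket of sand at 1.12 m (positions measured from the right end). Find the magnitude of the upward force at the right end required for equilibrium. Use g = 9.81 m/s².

Take moments about the left end.
Beam weight: 35.2 × 9.81 = 345.3 N down at 1.915 m → arm 1.915 m, τ = 345.3 × 1.915 = 661.2 N·m clockwise.
Sack of grain: 20.1 × 9.81 = 197.2 N down at 0.15 m → arm 3.68 m, τ = 197.2 × 3.68 = 725.7 N·m clockwise.
Sign: 14.6 × 9.81 = 143.2 N down at 1.6 m → arm 2.23 m, τ = 143.2 × 2.23 = 319.3 N·m clockwise.
Bucket of sand: 10.8 × 9.81 = 105.9 N down at 1.12 m → arm 2.71 m, τ = 105.9 × 2.71 = 287 N·m clockwise.
Net moment of the loads = 1993 N·m clockwise.
The upward force F acts at the right end, arm 3.83 m, giving F × 3.83 counterclockwise.
Balancing moments: F × 3.83 = 1993, giving F = 1993 / 3.83 = 520 N.

F ≈ 520 N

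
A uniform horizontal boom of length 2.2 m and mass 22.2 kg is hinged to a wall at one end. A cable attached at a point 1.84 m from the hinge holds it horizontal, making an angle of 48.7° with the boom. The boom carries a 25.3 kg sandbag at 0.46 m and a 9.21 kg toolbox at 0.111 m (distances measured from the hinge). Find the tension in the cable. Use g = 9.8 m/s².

T ≈ 263 N

About the hinge:
Beam weight: 22.2 × 9.8 = 217.6 N down at 1.1 m → arm 1.1 m, τ = 217.6 × 1.1 = 239.4 N·m clockwise.
Sandbag: 25.3 × 9.8 = 247.9 N down at 0.46 m → arm 0.46 m, τ = 247.9 × 0.46 = 114 N·m clockwise.
Toolbox: 9.21 × 9.8 = 90.26 N down at 0.111 m → arm 0.111 m, τ = 90.26 × 0.111 = 10.02 N·m clockwise.
Total clockwise load moment = 363.4 N·m.
The cable tension T acts at 1.84 m; only its component perpendicular to the boom, T sinθ, produces torque. sin 48.7° = 0.7513.
Balancing moments: T × 1.84 × 0.7513 = 363.4, giving T = 363.4 / 1.382 = 263 N.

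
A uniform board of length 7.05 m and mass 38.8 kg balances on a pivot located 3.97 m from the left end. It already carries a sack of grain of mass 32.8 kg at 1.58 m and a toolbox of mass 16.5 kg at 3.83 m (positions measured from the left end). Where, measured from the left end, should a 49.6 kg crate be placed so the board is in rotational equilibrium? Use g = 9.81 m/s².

x ≈ 5.95 m from the left end

Sum moments about the pivot (at 3.97 m from the left end) (the support reaction has zero arm there).
Beam weight: 38.8 × 9.81 = 380.6 N down at 3.525 m → arm 0.445 m, τ = 380.6 × 0.445 = 169.4 N·m counterclockwise.
Sack of grain: 32.8 × 9.81 = 321.8 N down at 1.58 m → arm 2.39 m, τ = 321.8 × 2.39 = 769.1 N·m counterclockwise.
Toolbox: 16.5 × 9.81 = 161.9 N down at 3.83 m → arm 0.14 m, τ = 161.9 × 0.14 = 22.67 N·m counterclockwise.
Net moment of existing loads = 961.2 N·m counterclockwise.
The crate weighs 49.6 × 9.81 = 486.6 N and must supply an equal clockwise moment, so its lever arm about the pivot is 961.2 / 486.6 = 1.98 m.
That puts it at 3.97 + 1.98 = 5.95 m from the left end.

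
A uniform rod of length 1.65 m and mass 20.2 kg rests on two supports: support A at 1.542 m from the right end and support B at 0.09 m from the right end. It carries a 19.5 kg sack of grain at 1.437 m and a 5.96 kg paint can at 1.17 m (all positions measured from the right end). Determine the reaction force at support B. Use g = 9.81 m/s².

R_B ≈ 127 N

Sum moments about support A (its reaction then has zero moment arm).
Beam weight: 20.2 × 9.81 = 198.2 N down at 0.825 m → arm 0.717 m, τ = 198.2 × 0.717 = 142.1 N·m clockwise.
Sack of grain: 19.5 × 9.81 = 191.3 N down at 1.437 m → arm 0.105 m, τ = 191.3 × 0.105 = 20.09 N·m clockwise.
Paint can: 5.96 × 9.81 = 58.47 N down at 1.17 m → arm 0.372 m, τ = 58.47 × 0.372 = 21.75 N·m clockwise.
Net load moment about support A = 183.9 N·m clockwise.
Reaction R at support B is upward at 0.09 m, arm 1.452 m → moment R × 1.452 counterclockwise.
Setting net torque to zero: R × 1.452 = 183.9 → R = 127 N.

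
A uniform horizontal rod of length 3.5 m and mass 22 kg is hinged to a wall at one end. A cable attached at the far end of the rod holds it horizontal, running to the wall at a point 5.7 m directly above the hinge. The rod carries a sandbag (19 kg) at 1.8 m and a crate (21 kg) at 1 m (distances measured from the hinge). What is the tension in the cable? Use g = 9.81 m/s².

Taking torques about the hinge:
Beam weight: 22 × 9.81 = 215.8 N down at 1.75 m → arm 1.75 m, τ = 215.8 × 1.75 = 377.7 N·m clockwise.
Sandbag: 19 × 9.81 = 186.4 N down at 1.8 m → arm 1.8 m, τ = 186.4 × 1.8 = 335.5 N·m clockwise.
Crate: 21 × 9.81 = 206 N down at 1 m → arm 1 m, τ = 206 × 1 = 206 N·m clockwise.
Total clockwise load moment = 919.2 N·m.
The cable tension T acts at 3.5 m; only its component perpendicular to the rod, T sinθ, produces torque. sinθ = h/√(h²+d²) = 5.7/√(5.7²+3.5²) = 0.8522.
Setting net torque to zero: T × 3.5 × 0.8522 = 919.2 → T = 919.2 / 2.983 = 308 N.

T ≈ 308 N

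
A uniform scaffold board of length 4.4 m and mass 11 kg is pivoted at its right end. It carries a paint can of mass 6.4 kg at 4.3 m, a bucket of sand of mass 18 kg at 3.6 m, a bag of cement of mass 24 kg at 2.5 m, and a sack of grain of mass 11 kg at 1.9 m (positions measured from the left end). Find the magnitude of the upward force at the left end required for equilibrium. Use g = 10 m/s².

About the right end:
Beam weight: 11 × 10 = 110 N down at 2.2 m → arm 2.2 m, τ = 110 × 2.2 = 242 N·m counterclockwise.
Paint can: 6.4 × 10 = 64 N down at 4.3 m → arm 0.1 m, τ = 64 × 0.1 = 6.4 N·m counterclockwise.
Bucket of sand: 18 × 10 = 180 N down at 3.6 m → arm 0.8 m, τ = 180 × 0.8 = 144 N·m counterclockwise.
Bag of cement: 24 × 10 = 240 N down at 2.5 m → arm 1.9 m, τ = 240 × 1.9 = 456 N·m counterclockwise.
Sack of grain: 11 × 10 = 110 N down at 1.9 m → arm 2.5 m, τ = 110 × 2.5 = 275 N·m counterclockwise.
Net moment of the loads = 1123 N·m counterclockwise.
The upward force F acts at the left end, arm 4.4 m, giving F × 4.4 clockwise.
Στ = 0 ⇒ F × 4.4 = 1123 ⇒ F = 1123 / 4.4 = 255 N.

F ≈ 255 N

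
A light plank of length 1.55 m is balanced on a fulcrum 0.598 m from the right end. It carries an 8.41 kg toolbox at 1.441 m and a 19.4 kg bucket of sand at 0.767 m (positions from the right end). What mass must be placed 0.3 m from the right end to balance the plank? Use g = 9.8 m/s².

Taking torques about the fulcrum (at 0.598 m from the right end):
Toolbox: 8.41 × 9.8 = 82.42 N down at 1.441 m → arm 0.843 m, τ = 82.42 × 0.843 = 69.48 N·m counterclockwise.
Bucket of sand: 19.4 × 9.8 = 190.1 N down at 0.767 m → arm 0.169 m, τ = 190.1 × 0.169 = 32.13 N·m counterclockwise.
Net moment of known loads = 101.6 N·m counterclockwise.
An unknown mass m at 0.3 m has arm 0.298 m; its moment is m·g·0.298 clockwise.
For rotational equilibrium, m × 9.8 × 0.298 = 101.6, so m = 101.6 / (9.8 × 0.298) = 34.8 kg.

m ≈ 34.8 kg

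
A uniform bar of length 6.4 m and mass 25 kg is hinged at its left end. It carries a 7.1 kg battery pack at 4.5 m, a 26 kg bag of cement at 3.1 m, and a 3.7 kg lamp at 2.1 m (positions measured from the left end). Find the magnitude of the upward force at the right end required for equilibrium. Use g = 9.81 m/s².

F ≈ 307 N

Taking torques about the left end:
Beam weight: 25 × 9.81 = 245.2 N down at 3.2 m → arm 3.2 m, τ = 245.2 × 3.2 = 784.6 N·m clockwise.
Battery pack: 7.1 × 9.81 = 69.65 N down at 4.5 m → arm 4.5 m, τ = 69.65 × 4.5 = 313.4 N·m clockwise.
Bag of cement: 26 × 9.81 = 255.1 N down at 3.1 m → arm 3.1 m, τ = 255.1 × 3.1 = 790.8 N·m clockwise.
Lamp: 3.7 × 9.81 = 36.3 N down at 2.1 m → arm 2.1 m, τ = 36.3 × 2.1 = 76.23 N·m clockwise.
Net moment of the loads = 1965 N·m clockwise.
The upward force F acts at the right end, arm 6.4 m, giving F × 6.4 counterclockwise.
For rotational equilibrium, F × 6.4 = 1965, so F = 1965 / 6.4 = 307 N.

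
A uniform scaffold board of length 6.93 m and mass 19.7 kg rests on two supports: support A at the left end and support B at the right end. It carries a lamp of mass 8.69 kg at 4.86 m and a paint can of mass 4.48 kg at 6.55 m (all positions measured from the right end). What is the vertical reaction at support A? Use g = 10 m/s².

Choose support B as the axis so its reaction then has zero moment arm.
Beam weight: 19.7 × 10 = 197 N down at 3.465 m → arm 3.465 m, τ = 197 × 3.465 = 682.6 N·m counterclockwise.
Lamp: 8.69 × 10 = 86.9 N down at 4.86 m → arm 4.86 m, τ = 86.9 × 4.86 = 422.3 N·m counterclockwise.
Paint can: 4.48 × 10 = 44.8 N down at 6.55 m → arm 6.55 m, τ = 44.8 × 6.55 = 293.4 N·m counterclockwise.
Net load moment about support B = 1398 N·m counterclockwise.
Reaction R at support A is upward at 6.93 m, arm 6.93 m → moment R × 6.93 clockwise.
Balancing moments: R × 6.93 = 1398, giving R = 202 N.

R_A ≈ 202 N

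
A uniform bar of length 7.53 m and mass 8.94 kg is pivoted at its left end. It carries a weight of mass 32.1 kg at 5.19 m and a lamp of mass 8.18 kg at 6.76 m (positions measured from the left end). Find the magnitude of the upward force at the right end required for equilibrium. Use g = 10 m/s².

F ≈ 339 N

Take moments about the left end.
Beam weight: 8.94 × 10 = 89.4 N down at 3.765 m → arm 3.765 m, τ = 89.4 × 3.765 = 336.6 N·m clockwise.
Weight: 32.1 × 10 = 321 N down at 5.19 m → arm 5.19 m, τ = 321 × 5.19 = 1666 N·m clockwise.
Lamp: 8.18 × 10 = 81.8 N down at 6.76 m → arm 6.76 m, τ = 81.8 × 6.76 = 553 N·m clockwise.
Net moment of the loads = 2556 N·m clockwise.
The upward force F acts at the right end, arm 7.53 m, giving F × 7.53 counterclockwise.
Στ = 0 ⇒ F × 7.53 = 2556 ⇒ F = 2556 / 7.53 = 339 N.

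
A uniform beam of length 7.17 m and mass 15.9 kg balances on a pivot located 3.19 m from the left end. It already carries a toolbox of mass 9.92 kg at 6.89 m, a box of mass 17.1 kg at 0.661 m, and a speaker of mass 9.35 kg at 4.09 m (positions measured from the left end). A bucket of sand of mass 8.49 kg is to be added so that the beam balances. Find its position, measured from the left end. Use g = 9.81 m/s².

x ≈ 2.23 m from the left end

Choose the pivot (at 3.19 m from the left end) as the axis so the support reaction has zero arm there.
Beam weight: 15.9 × 9.81 = 156 N down at 3.585 m → arm 0.395 m, τ = 156 × 0.395 = 61.62 N·m clockwise.
Toolbox: 9.92 × 9.81 = 97.32 N down at 6.89 m → arm 3.7 m, τ = 97.32 × 3.7 = 360.1 N·m clockwise.
Box: 17.1 × 9.81 = 167.8 N down at 0.661 m → arm 2.529 m, τ = 167.8 × 2.529 = 424.4 N·m counterclockwise.
Speaker: 9.35 × 9.81 = 91.72 N down at 4.09 m → arm 0.9 m, τ = 91.72 × 0.9 = 82.55 N·m clockwise.
Net moment of existing loads = 79.87 N·m clockwise.
The bucket of sand weighs 8.49 × 9.81 = 83.29 N and must supply an equal counterclockwise moment, so its lever arm about the pivot is 79.87 / 83.29 = 0.959 m.
That puts it at 3.19 − 0.959 = 2.23 m from the left end.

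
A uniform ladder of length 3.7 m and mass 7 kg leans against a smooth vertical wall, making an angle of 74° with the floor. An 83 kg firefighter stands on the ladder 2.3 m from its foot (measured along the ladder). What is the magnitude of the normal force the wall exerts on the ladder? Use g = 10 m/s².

N_wall ≈ 158 N

About the foot of the ladder:
Ladder weight 7×10 = 70 N acts at 1.85 m along the ladder; its horizontal arm is 1.85·cos74° = 0.5099 m → τ = 35.69 N·m clockwise.
Firefighter: 83×10 = 830 N at 2.3 m → arm 0.634 m → τ = 526.2 N·m clockwise.
Wall normal N acts horizontally at the top; its moment arm is the height L sinθ = 3.7·sin74° = 3.557 m, counterclockwise.
Setting net torque to zero: N × 3.557 = 561.9 → N = 158 N.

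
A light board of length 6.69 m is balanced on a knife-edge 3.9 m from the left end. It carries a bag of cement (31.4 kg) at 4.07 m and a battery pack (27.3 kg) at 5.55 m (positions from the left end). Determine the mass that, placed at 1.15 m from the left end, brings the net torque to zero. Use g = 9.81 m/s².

m ≈ 18.3 kg

About the knife-edge (at 3.9 m from the left end):
Bag of cement: 31.4 × 9.81 = 308 N down at 4.07 m → arm 0.17 m, τ = 308 × 0.17 = 52.36 N·m clockwise.
Battery pack: 27.3 × 9.81 = 267.8 N down at 5.55 m → arm 1.65 m, τ = 267.8 × 1.65 = 441.9 N·m clockwise.
Net moment of known loads = 494.3 N·m clockwise.
An unknown mass m at 1.15 m has arm 2.75 m; its moment is m·g·2.75 counterclockwise.
For rotational equilibrium, m × 9.81 × 2.75 = 494.3, so m = 494.3 / (9.81 × 2.75) = 18.3 kg.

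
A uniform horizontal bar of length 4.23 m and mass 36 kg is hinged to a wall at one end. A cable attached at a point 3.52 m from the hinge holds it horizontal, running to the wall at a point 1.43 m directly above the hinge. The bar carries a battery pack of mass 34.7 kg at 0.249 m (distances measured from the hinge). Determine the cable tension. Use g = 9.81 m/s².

About the hinge:
Beam weight: 36 × 9.81 = 353.2 N down at 2.115 m → arm 2.115 m, τ = 353.2 × 2.115 = 747 N·m clockwise.
Battery pack: 34.7 × 9.81 = 340.4 N down at 0.249 m → arm 0.249 m, τ = 340.4 × 0.249 = 84.76 N·m clockwise.
Total clockwise load moment = 831.8 N·m.
The cable tension T acts at 3.52 m; only its component perpendicular to the bar, T sinθ, produces torque. sinθ = h/√(h²+d²) = 1.43/√(1.43²+3.52²) = 0.3764.
Setting net torque to zero: T × 3.52 × 0.3764 = 831.8 → T = 831.8 / 1.325 = 628 N.

T ≈ 628 N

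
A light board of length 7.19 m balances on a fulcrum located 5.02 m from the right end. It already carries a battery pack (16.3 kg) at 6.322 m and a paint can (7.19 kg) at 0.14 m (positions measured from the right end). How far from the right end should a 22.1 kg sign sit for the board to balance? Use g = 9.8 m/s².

x ≈ 5.65 m from the right end

Take moments about the fulcrum (at 5.02 m from the right end).
Battery pack: 16.3 × 9.8 = 159.7 N down at 6.322 m → arm 1.302 m, τ = 159.7 × 1.302 = 207.9 N·m counterclockwise.
Paint can: 7.19 × 9.8 = 70.46 N down at 0.14 m → arm 4.88 m, τ = 70.46 × 4.88 = 343.8 N·m clockwise.
Net moment of existing loads = 135.9 N·m clockwise.
The sign weighs 22.1 × 9.8 = 216.6 N and must supply an equal counterclockwise moment, so its lever arm about the fulcrum is 135.9 / 216.6 = 0.627 m.
That puts it at 5.02 + 0.627 = 5.65 m from the right end.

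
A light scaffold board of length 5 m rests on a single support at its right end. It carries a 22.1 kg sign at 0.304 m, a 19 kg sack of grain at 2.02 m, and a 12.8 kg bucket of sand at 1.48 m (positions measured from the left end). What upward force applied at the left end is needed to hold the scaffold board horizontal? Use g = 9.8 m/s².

Choose the right end as the axis so the unknown pivot reaction has zero arm there.
Sign: 22.1 × 9.8 = 216.6 N down at 0.304 m → arm 4.696 m, τ = 216.6 × 4.696 = 1017 N·m counterclockwise.
Sack of grain: 19 × 9.8 = 186.2 N down at 2.02 m → arm 2.98 m, τ = 186.2 × 2.98 = 554.9 N·m counterclockwise.
Bucket of sand: 12.8 × 9.8 = 125.4 N down at 1.48 m → arm 3.52 m, τ = 125.4 × 3.52 = 441.4 N·m counterclockwise.
Net moment of the loads = 2013 N·m counterclockwise.
The upward force F acts at the left end, arm 5 m, giving F × 5 clockwise.
Στ = 0 ⇒ F × 5 = 2013 ⇒ F = 2013 / 5 = 403 N.

F ≈ 403 N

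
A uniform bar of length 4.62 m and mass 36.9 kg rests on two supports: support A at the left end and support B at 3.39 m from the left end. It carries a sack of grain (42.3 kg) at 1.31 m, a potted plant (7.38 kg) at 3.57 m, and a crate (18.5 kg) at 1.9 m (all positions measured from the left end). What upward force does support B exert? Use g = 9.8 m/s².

About support A:
Beam weight: 36.9 × 9.8 = 361.6 N down at 2.31 m → arm 2.31 m, τ = 361.6 × 2.31 = 835.3 N·m clockwise.
Sack of grain: 42.3 × 9.8 = 414.5 N down at 1.31 m → arm 1.31 m, τ = 414.5 × 1.31 = 543 N·m clockwise.
Potted plant: 7.38 × 9.8 = 72.32 N down at 3.57 m → arm 3.57 m, τ = 72.32 × 3.57 = 258.2 N·m clockwise.
Crate: 18.5 × 9.8 = 181.3 N down at 1.9 m → arm 1.9 m, τ = 181.3 × 1.9 = 344.5 N·m clockwise.
Net load moment about support A = 1981 N·m clockwise.
Reaction R at support B is upward at 3.39 m, arm 3.39 m → moment R × 3.39 counterclockwise.
Balancing moments: R × 3.39 = 1981, giving R = 584 N.

R_B ≈ 584 N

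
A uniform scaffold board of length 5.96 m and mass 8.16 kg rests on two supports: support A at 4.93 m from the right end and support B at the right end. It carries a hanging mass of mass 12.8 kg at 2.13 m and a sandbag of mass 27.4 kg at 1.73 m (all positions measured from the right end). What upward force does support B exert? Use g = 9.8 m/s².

R_B ≈ 277 N

About support A:
Beam weight: 8.16 × 9.8 = 79.97 N down at 2.98 m → arm 1.95 m, τ = 79.97 × 1.95 = 155.9 N·m clockwise.
Hanging mass: 12.8 × 9.8 = 125.4 N down at 2.13 m → arm 2.8 m, τ = 125.4 × 2.8 = 351.1 N·m clockwise.
Sandbag: 27.4 × 9.8 = 268.5 N down at 1.73 m → arm 3.2 m, τ = 268.5 × 3.2 = 859.2 N·m clockwise.
Net load moment about support A = 1366 N·m clockwise.
Reaction R at support B is upward at 0 m, arm 4.93 m → moment R × 4.93 counterclockwise.
Balancing moments: R × 4.93 = 1366, giving R = 277 N.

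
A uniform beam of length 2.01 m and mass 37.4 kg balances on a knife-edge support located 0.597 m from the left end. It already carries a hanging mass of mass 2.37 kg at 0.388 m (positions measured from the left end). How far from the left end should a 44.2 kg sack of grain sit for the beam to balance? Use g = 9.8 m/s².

Sum moments about the knife-edge support (at 0.597 m from the left end) (the support reaction has zero arm there).
Beam weight: 37.4 × 9.8 = 366.5 N down at 1.005 m → arm 0.408 m, τ = 366.5 × 0.408 = 149.5 N·m clockwise.
Hanging mass: 2.37 × 9.8 = 23.23 N down at 0.388 m → arm 0.209 m, τ = 23.23 × 0.209 = 4.855 N·m counterclockwise.
Net moment of existing loads = 144.6 N·m clockwise.
The sack of grain weighs 44.2 × 9.8 = 433.2 N and must supply an equal counterclockwise moment, so its lever arm about the knife-edge support is 144.6 / 433.2 = 0.334 m.
That puts it at 0.597 − 0.334 = 0.263 m from the left end.

x ≈ 0.263 m from the left end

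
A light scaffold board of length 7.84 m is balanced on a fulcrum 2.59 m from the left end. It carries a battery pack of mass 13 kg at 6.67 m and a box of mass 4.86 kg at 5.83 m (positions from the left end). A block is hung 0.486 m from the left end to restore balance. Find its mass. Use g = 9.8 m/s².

m ≈ 32.7 kg

Take moments about the fulcrum (at 2.59 m from the left end).
Battery pack: 13 × 9.8 = 127.4 N down at 6.67 m → arm 4.08 m, τ = 127.4 × 4.08 = 519.8 N·m clockwise.
Box: 4.86 × 9.8 = 47.63 N down at 5.83 m → arm 3.24 m, τ = 47.63 × 3.24 = 154.3 N·m clockwise.
Net moment of known loads = 674.1 N·m clockwise.
An unknown mass m at 0.486 m has arm 2.104 m; its moment is m·g·2.104 counterclockwise.
Setting net torque to zero: m × 9.8 × 2.104 = 674.1 → m = 674.1 / (9.8 × 2.104) = 32.7 kg.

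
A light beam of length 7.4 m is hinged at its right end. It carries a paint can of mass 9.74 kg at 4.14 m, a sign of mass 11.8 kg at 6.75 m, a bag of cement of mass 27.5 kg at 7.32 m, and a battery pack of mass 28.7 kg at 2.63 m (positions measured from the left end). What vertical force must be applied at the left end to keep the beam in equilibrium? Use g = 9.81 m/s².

Choose the right end as the axis so the unknown pivot reaction has zero arm there.
Paint can: 9.74 × 9.81 = 95.55 N down at 4.14 m → arm 3.26 m, τ = 95.55 × 3.26 = 311.5 N·m counterclockwise.
Sign: 11.8 × 9.81 = 115.8 N down at 6.75 m → arm 0.65 m, τ = 115.8 × 0.65 = 75.27 N·m counterclockwise.
Bag of cement: 27.5 × 9.81 = 269.8 N down at 7.32 m → arm 0.08 m, τ = 269.8 × 0.08 = 21.58 N·m counterclockwise.
Battery pack: 28.7 × 9.81 = 281.5 N down at 2.63 m → arm 4.77 m, τ = 281.5 × 4.77 = 1343 N·m counterclockwise.
Net moment of the loads = 1751 N·m counterclockwise.
The upward force F acts at the left end, arm 7.4 m, giving F × 7.4 clockwise.
Στ = 0 ⇒ F × 7.4 = 1751 ⇒ F = 1751 / 7.4 = 237 N.

F ≈ 237 N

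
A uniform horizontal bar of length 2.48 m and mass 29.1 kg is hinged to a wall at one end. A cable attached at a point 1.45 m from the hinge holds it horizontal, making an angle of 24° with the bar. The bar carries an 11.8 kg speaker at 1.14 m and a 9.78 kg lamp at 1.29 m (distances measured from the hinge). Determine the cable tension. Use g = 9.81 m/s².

Choose the hinge as the axis so the unknown hinge reaction has zero arm there.
Beam weight: 29.1 × 9.81 = 285.5 N down at 1.24 m → arm 1.24 m, τ = 285.5 × 1.24 = 354 N·m clockwise.
Speaker: 11.8 × 9.81 = 115.8 N down at 1.14 m → arm 1.14 m, τ = 115.8 × 1.14 = 132 N·m clockwise.
Lamp: 9.78 × 9.81 = 95.94 N down at 1.29 m → arm 1.29 m, τ = 95.94 × 1.29 = 123.8 N·m clockwise.
Total clockwise load moment = 609.8 N·m.
The cable tension T acts at 1.45 m; only its component perpendicular to the bar, T sinθ, produces torque. sin 24° = 0.4067.
Balancing moments: T × 1.45 × 0.4067 = 609.8, giving T = 609.8 / 0.5897 = 1030 N.

T ≈ 1030 N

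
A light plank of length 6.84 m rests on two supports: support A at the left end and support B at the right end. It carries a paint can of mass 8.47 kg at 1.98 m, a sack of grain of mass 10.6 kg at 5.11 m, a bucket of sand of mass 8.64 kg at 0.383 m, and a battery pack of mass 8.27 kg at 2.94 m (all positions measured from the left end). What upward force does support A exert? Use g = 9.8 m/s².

Sum moments about support B (its reaction then has zero moment arm).
Paint can: 8.47 × 9.8 = 83.01 N down at 1.98 m → arm 4.86 m, τ = 83.01 × 4.86 = 403.4 N·m counterclockwise.
Sack of grain: 10.6 × 9.8 = 103.9 N down at 5.11 m → arm 1.73 m, τ = 103.9 × 1.73 = 179.7 N·m counterclockwise.
Bucket of sand: 8.64 × 9.8 = 84.67 N down at 0.383 m → arm 6.457 m, τ = 84.67 × 6.457 = 546.7 N·m counterclockwise.
Battery pack: 8.27 × 9.8 = 81.05 N down at 2.94 m → arm 3.9 m, τ = 81.05 × 3.9 = 316.1 N·m counterclockwise.
Net load moment about support B = 1446 N·m counterclockwise.
Reaction R at support A is upward at 0 m, arm 6.84 m → moment R × 6.84 clockwise.
Στ = 0 ⇒ R × 6.84 = 1446 ⇒ R = 211 N.

R_A ≈ 211 N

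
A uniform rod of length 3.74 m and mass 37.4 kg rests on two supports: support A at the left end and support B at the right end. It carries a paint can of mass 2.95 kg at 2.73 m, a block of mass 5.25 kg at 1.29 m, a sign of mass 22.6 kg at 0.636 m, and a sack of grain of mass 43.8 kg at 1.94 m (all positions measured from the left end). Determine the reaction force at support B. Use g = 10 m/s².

R_B ≈ 492 N

Sum moments about support A (its reaction then has zero moment arm).
Beam weight: 37.4 × 10 = 374 N down at 1.87 m → arm 1.87 m, τ = 374 × 1.87 = 699.4 N·m clockwise.
Paint can: 2.95 × 10 = 29.5 N down at 2.73 m → arm 2.73 m, τ = 29.5 × 2.73 = 80.53 N·m clockwise.
Block: 5.25 × 10 = 52.5 N down at 1.29 m → arm 1.29 m, τ = 52.5 × 1.29 = 67.73 N·m clockwise.
Sign: 22.6 × 10 = 226 N down at 0.636 m → arm 0.636 m, τ = 226 × 0.636 = 143.7 N·m clockwise.
Sack of grain: 43.8 × 10 = 438 N down at 1.94 m → arm 1.94 m, τ = 438 × 1.94 = 849.7 N·m clockwise.
Net load moment about support A = 1841 N·m clockwise.
Reaction R at support B is upward at 3.74 m, arm 3.74 m → moment R × 3.74 counterclockwise.
For rotational equilibrium, R × 3.74 = 1841, so R = 492 N.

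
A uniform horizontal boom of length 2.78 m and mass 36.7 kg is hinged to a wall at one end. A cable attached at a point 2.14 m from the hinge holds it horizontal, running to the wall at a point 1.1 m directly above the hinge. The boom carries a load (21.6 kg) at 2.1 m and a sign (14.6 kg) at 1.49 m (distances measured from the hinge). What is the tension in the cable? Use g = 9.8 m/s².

Take moments about the hinge.
Beam weight: 36.7 × 9.8 = 359.7 N down at 1.39 m → arm 1.39 m, τ = 359.7 × 1.39 = 500 N·m clockwise.
Load: 21.6 × 9.8 = 211.7 N down at 2.1 m → arm 2.1 m, τ = 211.7 × 2.1 = 444.6 N·m clockwise.
Sign: 14.6 × 9.8 = 143.1 N down at 1.49 m → arm 1.49 m, τ = 143.1 × 1.49 = 213.2 N·m clockwise.
Total clockwise load moment = 1158 N·m.
The cable tension T acts at 2.14 m; only its component perpendicular to the boom, T sinθ, produces torque. sinθ = h/√(h²+d²) = 1.1/√(1.1²+2.14²) = 0.4572.
Setting net torque to zero: T × 2.14 × 0.4572 = 1158 → T = 1158 / 0.9784 = 1180 N.

T ≈ 1180 N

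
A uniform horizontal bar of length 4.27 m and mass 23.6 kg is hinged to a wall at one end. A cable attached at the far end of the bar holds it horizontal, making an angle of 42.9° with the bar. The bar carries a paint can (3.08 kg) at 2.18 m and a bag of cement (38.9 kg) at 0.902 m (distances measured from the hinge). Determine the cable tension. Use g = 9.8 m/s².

Taking torques about the hinge:
Beam weight: 23.6 × 9.8 = 231.3 N down at 2.135 m → arm 2.135 m, τ = 231.3 × 2.135 = 493.8 N·m clockwise.
Paint can: 3.08 × 9.8 = 30.18 N down at 2.18 m → arm 2.18 m, τ = 30.18 × 2.18 = 65.79 N·m clockwise.
Bag of cement: 38.9 × 9.8 = 381.2 N down at 0.902 m → arm 0.902 m, τ = 381.2 × 0.902 = 343.8 N·m clockwise.
Total clockwise load moment = 903.4 N·m.
The cable tension T acts at 4.27 m; only its component perpendicular to the bar, T sinθ, produces torque. sin 42.9° = 0.6807.
Στ = 0 ⇒ T × 4.27 × 0.6807 = 903.4 ⇒ T = 903.4 / 2.907 = 311 N.

T ≈ 311 N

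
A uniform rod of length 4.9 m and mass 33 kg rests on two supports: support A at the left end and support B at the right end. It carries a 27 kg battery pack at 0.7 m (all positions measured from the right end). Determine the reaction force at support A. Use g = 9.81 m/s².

R_A ≈ 200 N

About support B:
Beam weight: 33 × 9.81 = 323.7 N down at 2.45 m → arm 2.45 m, τ = 323.7 × 2.45 = 793.1 N·m counterclockwise.
Battery pack: 27 × 9.81 = 264.9 N down at 0.7 m → arm 0.7 m, τ = 264.9 × 0.7 = 185.4 N·m counterclockwise.
Net load moment about support B = 978.5 N·m counterclockwise.
Reaction R at support A is upward at 4.9 m, arm 4.9 m → moment R × 4.9 clockwise.
Στ = 0 ⇒ R × 4.9 = 978.5 ⇒ R = 200 N.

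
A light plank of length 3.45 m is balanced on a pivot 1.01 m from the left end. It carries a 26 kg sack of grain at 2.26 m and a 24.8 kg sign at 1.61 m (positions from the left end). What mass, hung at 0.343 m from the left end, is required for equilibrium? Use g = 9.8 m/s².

About the pivot (at 1.01 m from the left end):
Sack of grain: 26 × 9.8 = 254.8 N down at 2.26 m → arm 1.25 m, τ = 254.8 × 1.25 = 318.5 N·m clockwise.
Sign: 24.8 × 9.8 = 243 N down at 1.61 m → arm 0.6 m, τ = 243 × 0.6 = 145.8 N·m clockwise.
Net moment of known loads = 464.3 N·m clockwise.
An unknown mass m at 0.343 m has arm 0.667 m; its moment is m·g·0.667 counterclockwise.
For rotational equilibrium, m × 9.8 × 0.667 = 464.3, so m = 464.3 / (9.8 × 0.667) = 71 kg.

m ≈ 71 kg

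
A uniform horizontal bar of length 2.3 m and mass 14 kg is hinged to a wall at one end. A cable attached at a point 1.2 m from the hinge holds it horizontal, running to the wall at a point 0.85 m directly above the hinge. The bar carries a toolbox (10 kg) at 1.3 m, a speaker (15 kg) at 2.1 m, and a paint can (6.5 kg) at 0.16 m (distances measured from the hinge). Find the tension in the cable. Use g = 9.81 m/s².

T ≈ 872 N

Choose the hinge as the axis so the unknown hinge reaction has zero arm there.
Beam weight: 14 × 9.81 = 137.3 N down at 1.15 m → arm 1.15 m, τ = 137.3 × 1.15 = 157.9 N·m clockwise.
Toolbox: 10 × 9.81 = 98.1 N down at 1.3 m → arm 1.3 m, τ = 98.1 × 1.3 = 127.5 N·m clockwise.
Speaker: 15 × 9.81 = 147.2 N down at 2.1 m → arm 2.1 m, τ = 147.2 × 2.1 = 309.1 N·m clockwise.
Paint can: 6.5 × 9.81 = 63.77 N down at 0.16 m → arm 0.16 m, τ = 63.77 × 0.16 = 10.2 N·m clockwise.
Total clockwise load moment = 604.7 N·m.
The cable tension T acts at 1.2 m; only its component perpendicular to the bar, T sinθ, produces torque. sinθ = h/√(h²+d²) = 0.85/√(0.85²+1.2²) = 0.578.
Setting net torque to zero: T × 1.2 × 0.578 = 604.7 → T = 604.7 / 0.6936 = 872 N.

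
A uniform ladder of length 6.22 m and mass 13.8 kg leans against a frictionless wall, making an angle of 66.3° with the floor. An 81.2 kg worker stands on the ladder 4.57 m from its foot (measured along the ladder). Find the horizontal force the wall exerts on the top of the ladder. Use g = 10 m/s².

N_wall ≈ 292 N

Sum moments about the foot of the ladder (the floor normal and friction both act there and drop out).
Ladder weight 13.8×10 = 138 N acts at 3.11 m along the ladder; its horizontal arm is 3.11·cos66.3° = 1.25 m → τ = 172.5 N·m clockwise.
Worker: 81.2×10 = 812 N at 4.57 m → arm 1.837 m → τ = 1492 N·m clockwise.
Wall normal N acts horizontally at the top; its moment arm is the height L sinθ = 6.22·sin66.3° = 5.695 m, counterclockwise.
Setting net torque to zero: N × 5.695 = 1664 → N = 292 N.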